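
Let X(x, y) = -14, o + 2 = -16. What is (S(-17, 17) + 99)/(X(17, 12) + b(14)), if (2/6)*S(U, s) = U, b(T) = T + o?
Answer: -8/3 ≈ -2.6667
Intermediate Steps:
o = -18 (o = -2 - 16 = -18)
b(T) = -18 + T (b(T) = T - 18 = -18 + T)
S(U, s) = 3*U
(S(-17, 17) + 99)/(X(17, 12) + b(14)) = (3*(-17) + 99)/(-14 + (-18 + 14)) = (-51 + 99)/(-14 - 4) = 48/(-18) = 48*(-1/18) = -8/3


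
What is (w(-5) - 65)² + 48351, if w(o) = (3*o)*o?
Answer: 48451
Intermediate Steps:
w(o) = 3*o²
(w(-5) - 65)² + 48351 = (3*(-5)² - 65)² + 48351 = (3*25 - 65)² + 48351 = (75 - 65)² + 48351 = 10² + 48351 = 100 + 48351 = 48451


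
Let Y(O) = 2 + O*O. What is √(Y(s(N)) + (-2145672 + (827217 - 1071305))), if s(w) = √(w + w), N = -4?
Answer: I*√2389766 ≈ 1545.9*I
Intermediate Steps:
s(w) = √2*√w (s(w) = √(2*w) = √2*√w)
Y(O) = 2 + O²
√(Y(s(N)) + (-2145672 + (827217 - 1071305))) = √((2 + (√2*√(-4))²) + (-2145672 + (827217 - 1071305))) = √((2 + (√2*(2*I))²) + (-2145672 - 244088)) = √((2 + (2*I*√2)²) - 2389760) = √((2 - 8) - 2389760) = √(-6 - 2389760) = √(-2389766) = I*√2389766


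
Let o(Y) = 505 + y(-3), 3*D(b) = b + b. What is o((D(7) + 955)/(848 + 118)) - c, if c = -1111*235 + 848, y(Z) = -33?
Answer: 260709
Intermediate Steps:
D(b) = 2*b/3 (D(b) = (b + b)/3 = (2*b)/3 = 2*b/3)
o(Y) = 472 (o(Y) = 505 - 33 = 472)
c = -260237 (c = -261085 + 848 = -260237)
o((D(7) + 955)/(848 + 118)) - c = 472 - 1*(-260237) = 472 + 260237 = 260709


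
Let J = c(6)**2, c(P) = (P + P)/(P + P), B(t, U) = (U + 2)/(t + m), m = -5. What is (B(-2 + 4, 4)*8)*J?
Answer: -16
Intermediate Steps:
B(t, U) = (2 + U)/(-5 + t) (B(t, U) = (U + 2)/(t - 5) = (2 + U)/(-5 + t))
c(P) = 1 (c(P) = (2*P)/((2*P)) = (2*P)*(1/(2*P)) = 1)
J = 1 (J = 1**2 = 1)
(B(-2 + 4, 4)*8)*J = (((2 + 4)/(-5 + (-2 + 4)))*8)*1 = ((6/(-5 + 2))*8)*1 = ((6/(-3))*8)*1 = (-1/3*6*8)*1 = -2*8*1 = -16*1 = -16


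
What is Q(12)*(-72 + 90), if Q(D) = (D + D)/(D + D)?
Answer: 18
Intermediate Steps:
Q(D) = 1 (Q(D) = (2*D)/((2*D)) = (2*D)*(1/(2*D)) = 1)
Q(12)*(-72 + 90) = 1*(-72 + 90) = 1*18 = 18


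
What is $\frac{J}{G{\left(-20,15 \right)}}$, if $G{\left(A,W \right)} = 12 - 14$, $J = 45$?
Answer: $- \frac{45}{2} \approx -22.5$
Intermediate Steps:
$G{\left(A,W \right)} = -2$
$\frac{J}{G{\left(-20,15 \right)}} = \frac{45}{-2} = 45 \left(- \frac{1}{2}\right) = - \frac{45}{2}$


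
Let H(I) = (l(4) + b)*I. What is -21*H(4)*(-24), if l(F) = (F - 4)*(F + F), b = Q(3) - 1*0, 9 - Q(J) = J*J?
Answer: 0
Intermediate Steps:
Q(J) = 9 - J² (Q(J) = 9 - J*J = 9 - J²)
b = 0 (b = (9 - 1*3²) - 1*0 = (9 - 1*9) + 0 = (9 - 9) + 0 = 0 + 0 = 0)
l(F) = 2*F*(-4 + F) (l(F) = (-4 + F)*(2*F) = 2*F*(-4 + F))
H(I) = 0 (H(I) = (2*4*(-4 + 4) + 0)*I = (2*4*0 + 0)*I = (0 + 0)*I = 0*I = 0)
-21*H(4)*(-24) = -21*0*(-24) = 0*(-24) = 0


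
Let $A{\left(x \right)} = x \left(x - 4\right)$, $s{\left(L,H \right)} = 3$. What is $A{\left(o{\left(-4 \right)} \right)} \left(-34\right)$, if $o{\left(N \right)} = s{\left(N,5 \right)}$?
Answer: $102$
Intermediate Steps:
$o{\left(N \right)} = 3$
$A{\left(x \right)} = x \left(-4 + x\right)$
$A{\left(o{\left(-4 \right)} \right)} \left(-34\right) = 3 \left(-4 + 3\right) \left(-34\right) = 3 \left(-1\right) \left(-34\right) = \left(-3\right) \left(-34\right) = 102$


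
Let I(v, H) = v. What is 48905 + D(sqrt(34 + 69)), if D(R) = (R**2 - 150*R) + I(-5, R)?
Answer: 49003 - 150*sqrt(103) ≈ 47481.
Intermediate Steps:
D(R) = -5 + R**2 - 150*R (D(R) = (R**2 - 150*R) - 5 = -5 + R**2 - 150*R)
48905 + D(sqrt(34 + 69)) = 48905 + (-5 + (sqrt(34 + 69))**2 - 150*sqrt(34 + 69)) = 48905 + (-5 + (sqrt(103))**2 - 150*sqrt(103)) = 48905 + (-5 + 103 - 150*sqrt(103)) = 48905 + (98 - 150*sqrt(103)) = 49003 - 150*sqrt(103)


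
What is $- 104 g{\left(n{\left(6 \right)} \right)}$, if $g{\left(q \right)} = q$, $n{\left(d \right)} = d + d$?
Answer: $-1248$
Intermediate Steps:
$n{\left(d \right)} = 2 d$
$- 104 g{\left(n{\left(6 \right)} \right)} = - 104 \cdot 2 \cdot 6 = \left(-104\right) 12 = -1248$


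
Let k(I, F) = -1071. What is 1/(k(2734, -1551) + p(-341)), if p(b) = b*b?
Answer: 1/115210 ≈ 8.6798e-6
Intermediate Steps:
p(b) = b²
1/(k(2734, -1551) + p(-341)) = 1/(-1071 + (-341)²) = 1/(-1071 + 116281) = 1/115210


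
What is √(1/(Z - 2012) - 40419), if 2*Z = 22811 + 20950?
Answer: I*√63822779902337/39737 ≈ 201.04*I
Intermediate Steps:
Z = 43761/2 (Z = (22811 + 20950)/2 = (½)*43761 = 43761/2 ≈ 21881.)
√(1/(Z - 2012) - 40419) = √(1/(43761/2 - 2012) - 40419) = √(1/(39737/2) - 40419) = √(2/39737 - 40419) = √(-1606129801/39737) = I*√63822779902337/39737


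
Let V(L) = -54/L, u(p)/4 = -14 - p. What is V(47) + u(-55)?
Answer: 7654/47 ≈ 162.85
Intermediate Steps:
u(p) = -56 - 4*p (u(p) = 4*(-14 - p) = -56 - 4*p)
V(47) + u(-55) = -54/47 + (-56 - 4*(-55)) = -54*1/47 + (-56 + 220) = -54/47 + 164 = 7654/47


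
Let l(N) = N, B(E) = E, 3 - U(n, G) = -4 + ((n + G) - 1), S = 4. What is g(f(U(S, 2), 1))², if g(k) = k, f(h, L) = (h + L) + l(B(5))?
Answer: 64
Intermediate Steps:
U(n, G) = 8 - G - n (U(n, G) = 3 - (-4 + ((n + G) - 1)) = 3 - (-4 + ((G + n) - 1)) = 3 - (-4 + (-1 + G + n)) = 3 - (-5 + G + n) = 3 + (5 - G - n) = 8 - G - n)
f(h, L) = 5 + L + h (f(h, L) = (h + L) + 5 = (L + h) + 5 = 5 + L + h)
g(f(U(S, 2), 1))² = (5 + 1 + (8 - 1*2 - 1*4))² = (5 + 1 + (8 - 2 - 4))² = (5 + 1 + 2)² = 8² = 64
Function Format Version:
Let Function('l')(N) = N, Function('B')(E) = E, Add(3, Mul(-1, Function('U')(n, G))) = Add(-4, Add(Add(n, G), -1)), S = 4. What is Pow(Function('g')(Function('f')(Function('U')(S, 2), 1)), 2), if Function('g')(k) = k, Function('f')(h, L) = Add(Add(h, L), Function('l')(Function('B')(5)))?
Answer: 64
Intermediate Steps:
Function('U')(n, G) = Add(8, Mul(-1, G), Mul(-1, n)) (Function('U')(n, G) = Add(3, Mul(-1, Add(-4, Add(Add(n, G), -1)))) = Add(3, Mul(-1, Add(-4, Add(Add(G, n), -1)))) = Add(3, Mul(-1, Add(-4, Add(-1, G, n)))) = Add(3, Mul(-1, Add(-5, G, n))) = Add(3, Add(5, Mul(-1, G), Mul(-1, n))) = Add(8, Mul(-1, G), Mul(-1, n)))
Function('f')(h, L) = Add(5, L, h) (Function('f')(h, L) = Add(Add(h, L), 5) = Add(Add(L, h), 5) = Add(5, L, h))
Pow(Function('g')(Function('f')(Function('U')(S, 2), 1)), 2) = Pow(Add(5, 1, Add(8, Mul(-1, 2), Mul(-1, 4))), 2) = Pow(Add(5, 1, Add(8, -2, -4)), 2) = Pow(Add(5, 1, 2), 2) = Pow(8, 2) = 64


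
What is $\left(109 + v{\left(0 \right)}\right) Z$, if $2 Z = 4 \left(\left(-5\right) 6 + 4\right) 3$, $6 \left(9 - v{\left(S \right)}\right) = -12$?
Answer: $-18720$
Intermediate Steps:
$v{\left(S \right)} = 11$ ($v{\left(S \right)} = 9 - -2 = 9 + 2 = 11$)
$Z = -156$ ($Z = \frac{4 \left(\left(-5\right) 6 + 4\right) 3}{2} = \frac{4 \left(-30 + 4\right) 3}{2} = \frac{4 \left(-26\right) 3}{2} = \frac{\left(-104\right) 3}{2} = \frac{1}{2} \left(-312\right) = -156$)
$\left(109 + v{\left(0 \right)}\right) Z = \left(109 + 11\right) \left(-156\right) = 120 \left(-156\right) = -18720$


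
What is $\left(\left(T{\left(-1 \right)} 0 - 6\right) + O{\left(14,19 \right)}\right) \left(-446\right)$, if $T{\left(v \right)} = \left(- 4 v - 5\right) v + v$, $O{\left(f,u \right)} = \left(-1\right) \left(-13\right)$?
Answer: $-3122$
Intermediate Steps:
$O{\left(f,u \right)} = 13$
$T{\left(v \right)} = v + v \left(-5 - 4 v\right)$ ($T{\left(v \right)} = \left(-5 - 4 v\right) v + v = v \left(-5 - 4 v\right) + v = v + v \left(-5 - 4 v\right)$)
$\left(\left(T{\left(-1 \right)} 0 - 6\right) + O{\left(14,19 \right)}\right) \left(-446\right) = \left(\left(\left(-4\right) \left(-1\right) \left(1 - 1\right) 0 - 6\right) + 13\right) \left(-446\right) = \left(\left(\left(-4\right) \left(-1\right) 0 \cdot 0 - 6\right) + 13\right) \left(-446\right) = \left(\left(0 \cdot 0 - 6\right) + 13\right) \left(-446\right) = \left(\left(0 - 6\right) + 13\right) \left(-446\right) = \left(-6 + 13\right) \left(-446\right) = 7 \left(-446\right) = -3122$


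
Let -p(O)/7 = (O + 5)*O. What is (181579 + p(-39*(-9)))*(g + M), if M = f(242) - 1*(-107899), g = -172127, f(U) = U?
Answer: 44349528418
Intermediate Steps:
p(O) = -7*O*(5 + O) (p(O) = -7*(O + 5)*O = -7*(5 + O)*O = -7*O*(5 + O))
M = 108141 (M = 242 - 1*(-107899) = 242 + 107899 = 108141)
(181579 + p(-39*(-9)))*(g + M) = (181579 - 7*(-39*(-9))*(5 - 39*(-9)))*(-172127 + 108141) = (181579 - 7*351*(5 + 351))*(-63986) = (181579 - 7*351*356)*(-63986) = (181579 - 874692)*(-63986) = -693113*(-63986) = 44349528418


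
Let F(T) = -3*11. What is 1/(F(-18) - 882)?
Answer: -1/915 ≈ -0.0010929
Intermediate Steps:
F(T) = -33
1/(F(-18) - 882) = 1/(-33 - 882) = 1/(-915) = -1/915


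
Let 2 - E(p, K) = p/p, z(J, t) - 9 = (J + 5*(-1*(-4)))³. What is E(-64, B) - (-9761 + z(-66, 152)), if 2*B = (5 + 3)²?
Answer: 107089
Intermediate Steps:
B = 32 (B = (5 + 3)²/2 = (½)*8² = (½)*64 = 32)
z(J, t) = 9 + (20 + J)³ (z(J, t) = 9 + (J + 5*(-1*(-4)))³ = 9 + (J + 5*4)³ = 9 + (J + 20)³ = 9 + (20 + J)³)
E(p, K) = 1 (E(p, K) = 2 - p/p = 2 - 1*1 = 2 - 1 = 1)
E(-64, B) - (-9761 + z(-66, 152)) = 1 - (-9761 + (9 + (20 - 66)³)) = 1 - (-9761 + (9 + (-46)³)) = 1 - (-9761 + (9 - 97336)) = 1 - (-9761 - 97327) = 1 - 1*(-107088) = 1 + 107088 = 107089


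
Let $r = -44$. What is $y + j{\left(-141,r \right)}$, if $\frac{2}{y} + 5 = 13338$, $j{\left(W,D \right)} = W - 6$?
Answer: $- \frac{1959949}{13333} \approx -147.0$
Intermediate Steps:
$j{\left(W,D \right)} = -6 + W$
$y = \frac{2}{13333}$ ($y = \frac{2}{-5 + 13338} = \frac{2}{13333} \approx 0.00015$)
$y + j{\left(-141,r \right)} = \frac{2}{13333} - 147 = - \frac{1959949}{13333}$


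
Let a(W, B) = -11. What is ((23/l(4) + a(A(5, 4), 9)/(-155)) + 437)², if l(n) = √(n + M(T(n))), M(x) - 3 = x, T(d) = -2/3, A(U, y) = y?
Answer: 87239017479/456475 + 3116316*√57/2945 ≈ 1.9910e+5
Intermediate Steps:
T(d) = -⅔ (T(d) = -2*⅓ = -⅔)
M(x) = 3 + x
l(n) = √(7/3 + n) (l(n) = √(n + (3 - ⅔)) = √(n + 7/3) = √(7/3 + n))
((23/l(4) + a(A(5, 4), 9)/(-155)) + 437)² = ((23/((√(21 + 9*4)/3)) - 11/(-155)) + 437)² = ((23/((√(21 + 36)/3)) - 11*(-1/155)) + 437)² = ((23/((√57/3)) + 11/155) + 437)² = ((23*(√57/19) + 11/155) + 437)² = ((23*√57/19 + 11/155) + 437)² = ((11/155 + 23*√57/19) + 437)² = (67746/155 + 23*√57/19)²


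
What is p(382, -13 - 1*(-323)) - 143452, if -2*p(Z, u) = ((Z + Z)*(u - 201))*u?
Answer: -13051232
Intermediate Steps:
p(Z, u) = -Z*u*(-201 + u) (p(Z, u) = -(Z + Z)*(u - 201)*u/2 = -(2*Z)*(-201 + u)*u/2 = -2*Z*(-201 + u)*u/2 = -Z*u*(-201 + u))
p(382, -13 - 1*(-323)) - 143452 = 382*(-13 - 1*(-323))*(201 - (-13 - 1*(-323))) - 143452 = 382*(-13 + 323)*(201 - (-13 + 323)) - 143452 = 382*310*(201 - 1*310) - 143452 = 382*310*(201 - 310) - 143452 = 382*310*(-109) - 143452 = -12907780 - 143452 = -13051232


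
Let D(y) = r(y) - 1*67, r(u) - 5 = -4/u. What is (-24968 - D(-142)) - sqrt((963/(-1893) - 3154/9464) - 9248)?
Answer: -1768328/71 - 5*I*sqrt(4879202525827)/114842 ≈ -24906.0 - 96.171*I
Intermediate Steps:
r(u) = 5 - 4/u
D(y) = -62 - 4/y (D(y) = (5 - 4/y) - 1*67 = (5 - 4/y) - 67 = -62 - 4/y)
(-24968 - D(-142)) - sqrt((963/(-1893) - 3154/9464) - 9248) = (-24968 - (-62 - 4/(-142))) - sqrt((963/(-1893) - 3154/9464) - 9248) = (-24968 - (-62 - 4*(-1/142))) - sqrt((963*(-1/1893) - 3154*1/9464) - 9248) = (-24968 - (-62 + 2/71)) - sqrt((-321/631 - 1577/4732) - 9248) = (-24968 - 1*(-4400/71)) - sqrt(-2514059/2985892 - 9248) = (-24968 + 4400/71) - sqrt(-27616043275/2985892) = -1768328/71 - 5*I*sqrt(4879202525827)/114842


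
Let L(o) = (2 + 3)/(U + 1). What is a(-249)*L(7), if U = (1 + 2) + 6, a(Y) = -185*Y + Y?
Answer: 22908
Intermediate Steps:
a(Y) = -184*Y
U = 9 (U = 3 + 6 = 9)
L(o) = ½ (L(o) = (2 + 3)/(9 + 1) = 5/10 = 5*(⅒) = ½)
a(-249)*L(7) = -184*(-249)*(½) = 45816*(½) = 22908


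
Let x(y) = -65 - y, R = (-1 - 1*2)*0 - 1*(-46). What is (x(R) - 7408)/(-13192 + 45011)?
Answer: -7519/31819 ≈ -0.23631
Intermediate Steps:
R = 46 (R = (-1 - 2)*0 + 46 = -3*0 + 46 = 0 + 46 = 46)
(x(R) - 7408)/(-13192 + 45011) = ((-65 - 1*46) - 7408)/(-13192 + 45011) = ((-65 - 46) - 7408)/31819 = (-111 - 7408)*(1/31819) = -7519*1/31819 = -7519/31819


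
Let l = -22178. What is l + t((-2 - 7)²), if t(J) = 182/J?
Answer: -1796236/81 ≈ -22176.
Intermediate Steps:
l + t((-2 - 7)²) = -22178 + 182/((-2 - 7)²) = -22178 + 182/((-9)²) = -22178 + 182/81 = -1796236/81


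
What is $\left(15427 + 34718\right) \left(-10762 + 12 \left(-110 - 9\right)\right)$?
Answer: $-611267550$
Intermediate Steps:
$\left(15427 + 34718\right) \left(-10762 + 12 \left(-110 - 9\right)\right) = 50145 \left(-10762 + 12 \left(-119\right)\right) = 50145 \left(-10762 - 1428\right) = 50145 \left(-12190\right) = -611267550$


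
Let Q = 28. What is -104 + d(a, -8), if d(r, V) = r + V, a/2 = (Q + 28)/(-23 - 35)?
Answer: -3304/29 ≈ -113.93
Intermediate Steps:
a = -56/29 (a = 2*((28 + 28)/(-23 - 35)) = 2*(56/(-58)) = 2*(56*(-1/58)) = 2*(-28/29) = -56/29 ≈ -1.9310)
d(r, V) = V + r
-104 + d(a, -8) = -104 + (-8 - 56/29) = -104 - 288/29 = -3304/29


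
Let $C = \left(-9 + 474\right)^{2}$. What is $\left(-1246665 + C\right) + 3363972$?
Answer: $2333532$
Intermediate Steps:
$C = 216225$ ($C = 465^{2} = 216225$)
$\left(-1246665 + C\right) + 3363972 = \left(-1246665 + 216225\right) + 3363972 = -1030440 + 3363972 = 2333532$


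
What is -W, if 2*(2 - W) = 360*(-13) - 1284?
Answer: -2984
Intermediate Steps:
W = 2984 (W = 2 - (360*(-13) - 1284)/2 = 2 - (-4680 - 1284)/2 = 2 - 1/2*(-5964) = 2 + 2982 = 2984)
-W = -1*2984 = -2984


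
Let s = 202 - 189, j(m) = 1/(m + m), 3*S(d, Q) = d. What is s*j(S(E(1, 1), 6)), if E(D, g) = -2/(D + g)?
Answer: -39/2 ≈ -19.500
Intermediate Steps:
S(d, Q) = d/3
j(m) = 1/(2*m)
s = 13
s*j(S(E(1, 1), 6)) = 13*(1/(2*(((-2/(1 + 1))/3)))) = 13*(1/(2*(((-2/2)/3)))) = 13*(1/(2*(((-2*½)/3)))) = 13*(1/(2*(((⅓)*(-1))))) = 13*(1/(2*(-⅓))) = 13*((½)*(-3)) = 13*(-3/2) = -39/2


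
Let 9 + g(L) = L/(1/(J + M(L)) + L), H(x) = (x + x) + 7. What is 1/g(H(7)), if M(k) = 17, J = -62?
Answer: -944/7551 ≈ -0.12502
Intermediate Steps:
H(x) = 7 + 2*x (H(x) = 2*x + 7 = 7 + 2*x)
g(L) = -9 + L/(-1/45 + L) (g(L) = -9 + L/(1/(-62 + 17) + L) = -9 + L/(1/(-45) + L) = -9 + L/(-1/45 + L))
1/g(H(7)) = 1/(9*(-1 + 40*(7 + 2*7))/(1 - 45*(7 + 2*7))) = 1/(9*(-1 + 40*(7 + 14))/(1 - 45*(7 + 14))) = 1/(9*(-1 + 40*21)/(1 - 45*21)) = 1/(9*(-1 + 840)/(1 - 945)) = 1/(9*839/(-944)) = 1/(9*(-1/944)*839) = 1/(-7551/944) = -944/7551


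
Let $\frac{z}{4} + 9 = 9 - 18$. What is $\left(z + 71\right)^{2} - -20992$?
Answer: $20993$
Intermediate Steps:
$z = -72$ ($z = -36 + 4 \left(9 - 18\right) = -36 + 4 \left(-9\right) = -36 - 36 = -72$)
$\left(z + 71\right)^{2} - -20992 = \left(-72 + 71\right)^{2} - -20992 = \left(-1\right)^{2} + 20992 = 1 + 20992 = 20993$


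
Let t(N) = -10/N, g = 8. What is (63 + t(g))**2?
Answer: 61009/16 ≈ 3813.1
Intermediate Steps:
(63 + t(g))**2 = (63 - 10/8)**2 = (63 - 10*1/8)**2 = (63 - 5/4)**2 = (247/4)**2 = 61009/16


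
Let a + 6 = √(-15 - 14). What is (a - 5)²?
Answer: (11 - I*√29)² ≈ 92.0 - 118.47*I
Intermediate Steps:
a = -6 + I*√29 (a = -6 + √(-15 - 14) = -6 + √(-29) = -6 + I*√29 ≈ -6.0 + 5.3852*I)
(a - 5)² = ((-6 + I*√29) - 5)² = (-11 + I*√29)²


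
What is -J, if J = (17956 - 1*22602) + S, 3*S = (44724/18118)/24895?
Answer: 1047783590576/225523805 ≈ 4646.0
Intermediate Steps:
S = 7454/225523805 (S = ((44724/18118)/24895)/3 = ((44724*(1/18118))*(1/24895))/3 = ((22362/9059)*(1/24895))/3 = (⅓)*(22362/225523805) = 7454/225523805 ≈ 3.3052e-5)
J = -1047783590576/225523805 (J = (17956 - 1*22602) + 7454/225523805 = (17956 - 22602) + 7454/225523805 = -4646 + 7454/225523805 = -1047783590576/225523805 ≈ -4646.0)
-J = -1*(-1047783590576/225523805) = 1047783590576/225523805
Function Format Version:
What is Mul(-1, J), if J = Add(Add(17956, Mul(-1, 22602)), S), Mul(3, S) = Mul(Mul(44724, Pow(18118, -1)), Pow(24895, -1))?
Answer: Rational(1047783590576, 225523805) ≈ 4646.0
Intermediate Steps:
S = Rational(7454, 225523805) (S = Mul(Rational(1, 3), Mul(Mul(44724, Pow(18118, -1)), Pow(24895, -1))) = Mul(Rational(1, 3), Mul(Mul(44724, Rational(1, 18118)), Rational(1, 24895))) = Mul(Rational(1, 3), Mul(Rational(22362, 9059), Rational(1, 24895))) = Mul(Rational(1, 3), Rational(22362, 225523805)) = Rational(7454, 225523805) ≈ 3.3052e-5)
J = Rational(-1047783590576, 225523805) (J = Add(Add(17956, Mul(-1, 22602)), Rational(7454, 225523805)) = Add(Add(17956, -22602), Rational(7454, 225523805)) = Add(-4646, Rational(7454, 225523805)) = Rational(-1047783590576, 225523805) ≈ -4646.0)
Mul(-1, J) = Mul(-1, Rational(-1047783590576, 225523805)) = Rational(1047783590576, 225523805)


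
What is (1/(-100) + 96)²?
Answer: 92140801/10000 ≈ 9214.1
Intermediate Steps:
(1/(-100) + 96)² = (-1/100 + 96)² = (9599/100)² = 92140801/10000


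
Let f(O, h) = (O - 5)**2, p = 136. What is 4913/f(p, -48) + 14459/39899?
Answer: 444154686/684706739 ≈ 0.64868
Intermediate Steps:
f(O, h) = (-5 + O)**2
4913/f(p, -48) + 14459/39899 = 4913/((-5 + 136)**2) + 14459/39899 = 4913/(131**2) + 14459*(1/39899) = 4913/17161 + 14459/39899 = 444154686/684706739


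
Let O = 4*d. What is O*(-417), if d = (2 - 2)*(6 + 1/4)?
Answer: 0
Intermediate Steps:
d = 0 (d = 0*(6 + ¼) = 0*(25/4) = 0)
O = 0 (O = 4*0 = 0)
O*(-417) = 0*(-417) = 0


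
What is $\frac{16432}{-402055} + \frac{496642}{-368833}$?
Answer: $- \frac{205738063166}{148291151815} \approx -1.3874$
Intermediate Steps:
$\frac{16432}{-402055} + \frac{496642}{-368833} = 16432 \left(- \frac{1}{402055}\right) + 496642 \left(- \frac{1}{368833}\right) = - \frac{16432}{402055} - \frac{496642}{368833} = - \frac{205738063166}{148291151815}$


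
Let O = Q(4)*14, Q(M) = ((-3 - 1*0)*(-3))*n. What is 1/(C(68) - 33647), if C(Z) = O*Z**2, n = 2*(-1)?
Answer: -1/1198895 ≈ -8.3410e-7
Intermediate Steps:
n = -2
Q(M) = -18 (Q(M) = ((-3 - 1*0)*(-3))*(-2) = ((-3 + 0)*(-3))*(-2) = -3*(-3)*(-2) = 9*(-2) = -18)
O = -252 (O = -18*14 = -252)
C(Z) = -252*Z**2
1/(C(68) - 33647) = 1/(-252*68**2 - 33647) = 1/(-252*4624 - 33647) = 1/(-1165248 - 33647) = 1/(-1198895) = -1/1198895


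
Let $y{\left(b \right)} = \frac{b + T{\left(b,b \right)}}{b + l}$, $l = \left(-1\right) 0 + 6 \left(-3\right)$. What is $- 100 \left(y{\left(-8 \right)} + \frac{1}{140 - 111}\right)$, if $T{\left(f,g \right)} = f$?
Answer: $- \frac{24500}{377} \approx -64.987$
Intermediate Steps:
$l = -18$ ($l = 0 - 18 = -18$)
$y{\left(b \right)} = \frac{2 b}{-18 + b}$ ($y{\left(b \right)} = \frac{b + b}{b - 18} = \frac{2 b}{-18 + b}$)
$- 100 \left(y{\left(-8 \right)} + \frac{1}{140 - 111}\right) = - 100 \left(2 \left(-8\right) \frac{1}{-18 - 8} + \frac{1}{140 - 111}\right) = - 100 \left(2 \left(-8\right) \frac{1}{-26} + \frac{1}{29}\right) = - 100 \left(2 \left(-8\right) \left(- \frac{1}{26}\right) + \frac{1}{29}\right) = - 100 \left(\frac{8}{13} + \frac{1}{29}\right) = \left(-100\right) \frac{245}{377} = - \frac{24500}{377}$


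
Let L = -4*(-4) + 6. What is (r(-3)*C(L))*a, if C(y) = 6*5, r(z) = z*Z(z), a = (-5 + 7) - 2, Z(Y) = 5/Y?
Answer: 0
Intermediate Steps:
a = 0 (a = 2 - 2 = 0)
r(z) = 5 (r(z) = z*(5/z) = 5)
L = 22 (L = 16 + 6 = 22)
C(y) = 30
(r(-3)*C(L))*a = (5*30)*0 = 150*0 = 0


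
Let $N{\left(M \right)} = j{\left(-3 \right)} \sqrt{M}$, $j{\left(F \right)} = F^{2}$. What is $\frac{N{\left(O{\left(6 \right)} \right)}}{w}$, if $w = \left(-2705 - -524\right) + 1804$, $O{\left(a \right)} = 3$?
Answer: $- \frac{9 \sqrt{3}}{377} \approx -0.041349$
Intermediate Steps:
$w = -377$ ($w = \left(-2705 + 524\right) + 1804 = -2181 + 1804 = -377$)
$N{\left(M \right)} = 9 \sqrt{M}$ ($N{\left(M \right)} = \left(-3\right)^{2} \sqrt{M} = 9 \sqrt{M}$)
$\frac{N{\left(O{\left(6 \right)} \right)}}{w} = \frac{9 \sqrt{3}}{-377} = 9 \sqrt{3} \left(- \frac{1}{377}\right) = - \frac{9 \sqrt{3}}{377}$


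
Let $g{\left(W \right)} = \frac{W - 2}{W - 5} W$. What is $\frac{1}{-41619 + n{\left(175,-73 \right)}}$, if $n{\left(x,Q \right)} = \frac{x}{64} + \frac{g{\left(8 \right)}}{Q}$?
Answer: $- \frac{4672}{194432217} \approx -2.4029 \cdot 10^{-5}$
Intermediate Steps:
$g{\left(W \right)} = \frac{W \left(-2 + W\right)}{-5 + W}$ ($g{\left(W \right)} = \frac{-2 + W}{-5 + W} W = \frac{W \left(-2 + W\right)}{-5 + W}$)
$n{\left(x,Q \right)} = \frac{16}{Q} + \frac{x}{64}$ ($n{\left(x,Q \right)} = \frac{x}{64} + \frac{8 \frac{1}{-5 + 8} \left(-2 + 8\right)}{Q} = x \frac{1}{64} + \frac{8 \cdot \frac{1}{3} \cdot 6}{Q} = \frac{x}{64} + \frac{8 \cdot \frac{1}{3} \cdot 6}{Q} = \frac{x}{64} + \frac{16}{Q} = \frac{16}{Q} + \frac{x}{64}$)
$\frac{1}{-41619 + n{\left(175,-73 \right)}} = \frac{1}{-41619 + \left(\frac{16}{-73} + \frac{1}{64} \cdot 175\right)} = \frac{1}{-41619 + \left(16 \left(- \frac{1}{73}\right) + \frac{175}{64}\right)} = \frac{1}{-41619 + \left(- \frac{16}{73} + \frac{175}{64}\right)} = \frac{1}{-41619 + \frac{11751}{4672}} = \frac{1}{- \frac{194432217}{4672}} = - \frac{4672}{194432217}$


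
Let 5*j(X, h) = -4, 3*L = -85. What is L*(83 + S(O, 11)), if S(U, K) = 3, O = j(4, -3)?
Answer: -7310/3 ≈ -2436.7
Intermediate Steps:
L = -85/3 (L = (1/3)*(-85) = -85/3 ≈ -28.333)
j(X, h) = -4/5 (j(X, h) = (1/5)*(-4) = -4/5)
O = -4/5 ≈ -0.80000
L*(83 + S(O, 11)) = -85*(83 + 3)/3 = -85/3*86 = -7310/3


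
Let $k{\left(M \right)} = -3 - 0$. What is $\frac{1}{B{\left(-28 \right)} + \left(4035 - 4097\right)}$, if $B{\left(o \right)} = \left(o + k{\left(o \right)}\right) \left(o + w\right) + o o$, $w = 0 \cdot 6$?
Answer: $\frac{1}{1590} \approx 0.00062893$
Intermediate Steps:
$w = 0$
$k{\left(M \right)} = -3$ ($k{\left(M \right)} = -3 + 0 = -3$)
$B{\left(o \right)} = o^{2} + o \left(-3 + o\right)$ ($B{\left(o \right)} = \left(o - 3\right) \left(o + 0\right) + o o = \left(-3 + o\right) o + o^{2} = o \left(-3 + o\right) + o^{2} = o^{2} + o \left(-3 + o\right)$)
$\frac{1}{B{\left(-28 \right)} + \left(4035 - 4097\right)} = \frac{1}{- 28 \left(-3 + 2 \left(-28\right)\right) + \left(4035 - 4097\right)} = \frac{1}{- 28 \left(-3 - 56\right) - 62} = \frac{1}{\left(-28\right) \left(-59\right) - 62} = \frac{1}{1652 - 62} = \frac{1}{1590}$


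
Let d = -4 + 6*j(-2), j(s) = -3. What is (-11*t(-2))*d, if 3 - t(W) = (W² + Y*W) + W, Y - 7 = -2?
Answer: 2662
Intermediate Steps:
Y = 5 (Y = 7 - 2 = 5)
d = -22 (d = -4 + 6*(-3) = -4 - 18 = -22)
t(W) = 3 - W² - 6*W (t(W) = 3 - ((W² + 5*W) + W) = 3 - (W² + 6*W) = 3 + (-W² - 6*W) = 3 - W² - 6*W)
(-11*t(-2))*d = -11*(3 - 1*(-2)² - 6*(-2))*(-22) = -11*(3 - 1*4 + 12)*(-22) = -11*(3 - 4 + 12)*(-22) = -11*11*(-22) = -121*(-22) = 2662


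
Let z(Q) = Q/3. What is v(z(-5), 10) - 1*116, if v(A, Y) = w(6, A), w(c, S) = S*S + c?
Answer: -965/9 ≈ -107.22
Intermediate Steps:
w(c, S) = c + S**2 (w(c, S) = S**2 + c = c + S**2)
z(Q) = Q/3 (z(Q) = Q*(1/3) = Q/3)
v(A, Y) = 6 + A**2
v(z(-5), 10) - 1*116 = (6 + ((1/3)*(-5))**2) - 1*116 = (6 + (-5/3)**2) - 116 = (6 + 25/9) - 116 = 79/9 - 116 = -965/9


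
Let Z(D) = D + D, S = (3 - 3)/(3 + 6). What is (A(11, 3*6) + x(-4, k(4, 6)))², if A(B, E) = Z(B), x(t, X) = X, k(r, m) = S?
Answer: 484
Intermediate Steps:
S = 0 (S = 0/9 = 0*(⅑) = 0)
k(r, m) = 0
Z(D) = 2*D
A(B, E) = 2*B
(A(11, 3*6) + x(-4, k(4, 6)))² = (2*11 + 0)² = (22 + 0)² = 22² = 484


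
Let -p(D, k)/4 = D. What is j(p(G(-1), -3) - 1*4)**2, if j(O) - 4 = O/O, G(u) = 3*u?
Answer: 25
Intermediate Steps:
p(D, k) = -4*D
j(O) = 5 (j(O) = 4 + O/O = 4 + 1 = 5)
j(p(G(-1), -3) - 1*4)**2 = 5**2 = 25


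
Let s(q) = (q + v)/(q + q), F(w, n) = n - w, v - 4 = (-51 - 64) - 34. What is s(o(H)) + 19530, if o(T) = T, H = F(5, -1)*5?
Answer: 234395/12 ≈ 19533.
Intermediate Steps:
v = -145 (v = 4 + ((-51 - 64) - 34) = 4 + (-115 - 34) = 4 - 149 = -145)
H = -30 (H = (-1 - 1*5)*5 = (-1 - 5)*5 = -6*5 = -30)
s(q) = (-145 + q)/(2*q) (s(q) = (q - 145)/(q + q) = (-145 + q)/((2*q)) = (-145 + q)*(1/(2*q)) = (-145 + q)/(2*q))
s(o(H)) + 19530 = (½)*(-145 - 30)/(-30) + 19530 = (½)*(-1/30)*(-175) + 19530 = 35/12 + 19530 = 234395/12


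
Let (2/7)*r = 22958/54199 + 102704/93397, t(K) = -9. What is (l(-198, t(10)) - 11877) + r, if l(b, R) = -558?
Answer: -62919281158828/5062024003 ≈ -12430.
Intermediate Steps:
r = 26987318477/5062024003 (r = 7*(22958/54199 + 102704/93397)/2 = (7/2)*(7710662422/5062024003) = 26987318477/5062024003 ≈ 5.3313)
(l(-198, t(10)) - 11877) + r = (-558 - 11877) + 26987318477/5062024003 = -12435 + 26987318477/5062024003 = -62919281158828/5062024003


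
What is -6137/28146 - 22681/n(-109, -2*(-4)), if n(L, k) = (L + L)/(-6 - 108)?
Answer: -36388296215/3067914 ≈ -11861.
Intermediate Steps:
n(L, k) = -L/57 (n(L, k) = (2*L)/(-114) = (2*L)*(-1/114) = -L/57)
-6137/28146 - 22681/n(-109, -2*(-4)) = -6137/28146 - 22681/((-1/57*(-109))) = -6137*1/28146 - 22681/109/57 = -6137/28146 - 22681*57/109 = -6137/28146 - 1292817/109 = -36388296215/3067914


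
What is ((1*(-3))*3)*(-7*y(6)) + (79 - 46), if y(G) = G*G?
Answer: 2301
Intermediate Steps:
y(G) = G²
((1*(-3))*3)*(-7*y(6)) + (79 - 46) = ((1*(-3))*3)*(-7*6²) + (79 - 46) = (-3*3)*(-7*36) + 33 = -9*(-252) + 33 = 2268 + 33 = 2301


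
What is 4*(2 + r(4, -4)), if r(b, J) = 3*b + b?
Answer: 72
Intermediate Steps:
r(b, J) = 4*b
4*(2 + r(4, -4)) = 4*(2 + 4*4) = 4*(2 + 16) = 4*18 = 72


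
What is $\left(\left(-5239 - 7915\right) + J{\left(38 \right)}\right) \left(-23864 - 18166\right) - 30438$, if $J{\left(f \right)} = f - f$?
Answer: $552832182$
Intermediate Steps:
$J{\left(f \right)} = 0$
$\left(\left(-5239 - 7915\right) + J{\left(38 \right)}\right) \left(-23864 - 18166\right) - 30438 = \left(\left(-5239 - 7915\right) + 0\right) \left(-23864 - 18166\right) - 30438 = \left(\left(-5239 - 7915\right) + 0\right) \left(-42030\right) - 30438 = \left(-13154 + 0\right) \left(-42030\right) - 30438 = \left(-13154\right) \left(-42030\right) - 30438 = 552862620 - 30438 = 552832182$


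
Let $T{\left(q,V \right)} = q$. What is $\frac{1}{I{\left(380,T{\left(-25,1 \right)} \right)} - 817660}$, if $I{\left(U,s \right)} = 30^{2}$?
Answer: $- \frac{1}{816760} \approx -1.2243 \cdot 10^{-6}$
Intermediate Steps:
$I{\left(U,s \right)} = 900$
$\frac{1}{I{\left(380,T{\left(-25,1 \right)} \right)} - 817660} = \frac{1}{900 - 817660} = \frac{1}{-816760} = - \frac{1}{816760}$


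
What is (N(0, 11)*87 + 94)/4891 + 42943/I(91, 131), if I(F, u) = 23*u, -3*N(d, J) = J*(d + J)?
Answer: 199744818/14736583 ≈ 13.554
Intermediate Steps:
N(d, J) = -J*(J + d)/3 (N(d, J) = -J*(d + J)/3 = -J*(J + d)/3)
(N(0, 11)*87 + 94)/4891 + 42943/I(91, 131) = (-⅓*11*(11 + 0)*87 + 94)/4891 + 42943/((23*131)) = (-⅓*11*11*87 + 94)*(1/4891) + 42943/3013 = (-121/3*87 + 94)*(1/4891) + 42943*(1/3013) = (-3509 + 94)*(1/4891) + 42943/3013 = -3415*1/4891 + 42943/3013 = -3415/4891 + 42943/3013 = 199744818/14736583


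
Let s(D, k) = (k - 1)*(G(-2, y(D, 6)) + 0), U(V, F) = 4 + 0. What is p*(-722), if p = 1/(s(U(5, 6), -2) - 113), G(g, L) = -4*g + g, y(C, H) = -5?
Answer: 722/131 ≈ 5.5115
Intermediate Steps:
U(V, F) = 4
G(g, L) = -3*g
s(D, k) = -6 + 6*k (s(D, k) = (k - 1)*(-3*(-2) + 0) = (-1 + k)*(6 + 0) = (-1 + k)*6 = -6 + 6*k)
p = -1/131 (p = 1/((-6 + 6*(-2)) - 113) = 1/((-6 - 12) - 113) = 1/(-18 - 113) = 1/(-131) = -1/131 ≈ -0.0076336)
p*(-722) = -1/131*(-722) = 722/131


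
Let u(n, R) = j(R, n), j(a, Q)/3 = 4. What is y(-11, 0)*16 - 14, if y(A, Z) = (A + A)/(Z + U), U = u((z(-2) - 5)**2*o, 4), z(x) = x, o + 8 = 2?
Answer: -130/3 ≈ -43.333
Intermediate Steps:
o = -6 (o = -8 + 2 = -6)
j(a, Q) = 12 (j(a, Q) = 3*4 = 12)
u(n, R) = 12
U = 12
y(A, Z) = 2*A/(12 + Z) (y(A, Z) = (A + A)/(Z + 12) = (2*A)/(12 + Z) = 2*A/(12 + Z))
y(-11, 0)*16 - 14 = (2*(-11)/(12 + 0))*16 - 14 = (2*(-11)/12)*16 - 14 = (2*(-11)*(1/12))*16 - 14 = -11/6*16 - 14 = -88/3 - 14 = -130/3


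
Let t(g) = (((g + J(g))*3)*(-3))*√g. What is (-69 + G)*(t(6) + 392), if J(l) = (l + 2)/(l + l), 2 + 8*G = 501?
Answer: -2597 + 795*√6/2 ≈ -1623.3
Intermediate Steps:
G = 499/8 (G = -¼ + (⅛)*501 = -¼ + 501/8 = 499/8 ≈ 62.375)
J(l) = (2 + l)/(2*l) (J(l) = (2 + l)/((2*l)) = (2 + l)*(1/(2*l)) = (2 + l)/(2*l))
t(g) = √g*(-9*g - 9*(2 + g)/(2*g)) (t(g) = (((g + (2 + g)/(2*g))*3)*(-3))*√g = ((3*g + 3*(2 + g)/(2*g))*(-3))*√g = (-9*g - 9*(2 + g)/(2*g))*√g = √g*(-9*g - 9*(2 + g)/(2*g)))
(-69 + G)*(t(6) + 392) = (-69 + 499/8)*(9*(-2 - 1*6 - 2*6²)/(2*√6) + 392) = -53*(9*(√6/6)*(-2 - 6 - 2*36)/2 + 392)/8 = -53*(9*(√6/6)*(-2 - 6 - 72)/2 + 392)/8 = -53*((9/2)*(√6/6)*(-80) + 392)/8 = -53*(-60*√6 + 392)/8 = -53*(392 - 60*√6)/8 = -2597 + 795*√6/2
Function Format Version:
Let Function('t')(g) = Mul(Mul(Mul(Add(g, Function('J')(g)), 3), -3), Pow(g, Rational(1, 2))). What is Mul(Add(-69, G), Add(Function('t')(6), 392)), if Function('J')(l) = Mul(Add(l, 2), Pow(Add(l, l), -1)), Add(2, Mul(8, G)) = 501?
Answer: Add(-2597, Mul(Rational(795, 2), Pow(6, Rational(1, 2)))) ≈ -1623.3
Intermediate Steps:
G = Rational(499, 8) (G = Add(Rational(-1, 4), Mul(Rational(1, 8), 501)) = Add(Rational(-1, 4), Rational(501, 8)) = Rational(499, 8) ≈ 62.375)
Function('J')(l) = Mul(Rational(1, 2), Pow(l, -1), Add(2, l)) (Function('J')(l) = Mul(Add(2, l), Pow(Mul(2, l), -1)) = Mul(Add(2, l), Mul(Rational(1, 2), Pow(l, -1))) = Mul(Rational(1, 2), Pow(l, -1), Add(2, l)))
Function('t')(g) = Mul(Pow(g, Rational(1, 2)), Add(Mul(-9, g), Mul(Rational(-9, 2), Pow(g, -1), Add(2, g)))) (Function('t')(g) = Mul(Mul(Mul(Add(g, Mul(Rational(1, 2), Pow(g, -1), Add(2, g))), 3), -3), Pow(g, Rational(1, 2))) = Mul(Mul(Add(Mul(3, g), Mul(Rational(3, 2), Pow(g, -1), Add(2, g))), -3), Pow(g, Rational(1, 2))) = Mul(Add(Mul(-9, g), Mul(Rational(-9, 2), Pow(g, -1), Add(2, g))), Pow(g, Rational(1, 2))) = Mul(Pow(g, Rational(1, 2)), Add(Mul(-9, g), Mul(Rational(-9, 2), Pow(g, -1), Add(2, g)))))
Mul(Add(-69, G), Add(Function('t')(6), 392)) = Mul(Add(-69, Rational(499, 8)), Add(Mul(Rational(9, 2), Pow(6, Rational(-1, 2)), Add(-2, Mul(-1, 6), Mul(-2, Pow(6, 2)))), 392)) = Mul(Rational(-53, 8), Add(Mul(Rational(9, 2), Mul(Rational(1, 6), Pow(6, Rational(1, 2))), Add(-2, -6, Mul(-2, 36))), 392)) = Mul(Rational(-53, 8), Add(Mul(Rational(9, 2), Mul(Rational(1, 6), Pow(6, Rational(1, 2))), Add(-2, -6, -72)), 392)) = Mul(Rational(-53, 8), Add(Mul(Rational(9, 2), Mul(Rational(1, 6), Pow(6, Rational(1, 2))), -80), 392)) = Mul(Rational(-53, 8), Add(Mul(-60, Pow(6, Rational(1, 2))), 392)) = Mul(Rational(-53, 8), Add(392, Mul(-60, Pow(6, Rational(1, 2))))) = Add(-2597, Mul(Rational(795, 2), Pow(6, Rational(1, 2))))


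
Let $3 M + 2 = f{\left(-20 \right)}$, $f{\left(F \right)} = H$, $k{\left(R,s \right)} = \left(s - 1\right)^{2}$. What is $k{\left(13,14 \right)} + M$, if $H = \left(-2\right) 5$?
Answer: $165$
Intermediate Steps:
$k{\left(R,s \right)} = \left(-1 + s\right)^{2}$
$H = -10$
$f{\left(F \right)} = -10$
$M = -4$ ($M = - \frac{2}{3} + \frac{1}{3} \left(-10\right) = - \frac{2}{3} - \frac{10}{3} = -4$)
$k{\left(13,14 \right)} + M = \left(-1 + 14\right)^{2} - 4 = 13^{2} - 4 = 169 - 4 = 165$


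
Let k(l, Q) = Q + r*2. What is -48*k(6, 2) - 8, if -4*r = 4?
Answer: -8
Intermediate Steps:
r = -1 (r = -1/4*4 = -1)
k(l, Q) = -2 + Q (k(l, Q) = Q - 1*2 = Q - 2 = -2 + Q)
-48*k(6, 2) - 8 = -48*(-2 + 2) - 8 = -48*0 - 8 = 0 - 8 = -8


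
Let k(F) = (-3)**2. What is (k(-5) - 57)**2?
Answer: 2304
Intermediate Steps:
k(F) = 9
(k(-5) - 57)**2 = (9 - 57)**2 = (-48)**2 = 2304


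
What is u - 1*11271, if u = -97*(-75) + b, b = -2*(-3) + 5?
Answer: -3985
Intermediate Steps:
b = 11 (b = 6 + 5 = 11)
u = 7286 (u = -97*(-75) + 11 = 7275 + 11 = 7286)
u - 1*11271 = 7286 - 1*11271 = 7286 - 11271 = -3985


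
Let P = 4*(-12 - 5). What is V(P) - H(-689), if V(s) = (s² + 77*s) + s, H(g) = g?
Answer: 9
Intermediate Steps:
P = -68 (P = 4*(-17) = -68)
V(s) = s² + 78*s
V(P) - H(-689) = -68*(78 - 68) - 1*(-689) = -68*10 + 689 = -680 + 689 = 9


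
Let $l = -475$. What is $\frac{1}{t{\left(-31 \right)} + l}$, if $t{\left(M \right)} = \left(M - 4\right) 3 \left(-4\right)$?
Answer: $- \frac{1}{55} \approx -0.018182$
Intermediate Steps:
$t{\left(M \right)} = 48 - 12 M$ ($t{\left(M \right)} = \left(-4 + M\right) 3 \left(-4\right) = \left(-12 + 3 M\right) \left(-4\right) = 48 - 12 M$)
$\frac{1}{t{\left(-31 \right)} + l} = \frac{1}{\left(48 - -372\right) - 475} = \frac{1}{\left(48 + 372\right) - 475} = \frac{1}{420 - 475} = \frac{1}{-55} = - \frac{1}{55}$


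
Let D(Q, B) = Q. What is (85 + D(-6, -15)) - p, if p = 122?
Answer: -43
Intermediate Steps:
(85 + D(-6, -15)) - p = (85 - 6) - 1*122 = 79 - 122 = -43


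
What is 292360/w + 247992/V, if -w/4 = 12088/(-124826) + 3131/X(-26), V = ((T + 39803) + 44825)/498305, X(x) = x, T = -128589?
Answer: -1858673400488858900/661350119259 ≈ -2.8104e+6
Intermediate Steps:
V = -43961/498305 (V = ((-128589 + 39803) + 44825)/498305 = (-88786 + 44825)*(1/498305) = -43961*1/498305 = -43961/498305 ≈ -0.088221)
w = 30088038/62413 (w = -4*(12088/(-124826) + 3131/(-26)) = -4*(12088*(-1/124826) + 3131*(-1/26)) = -4*(-6044/62413 - 3131/26) = -4*(-15044019/124826) = 30088038/62413 ≈ 482.08)
292360/w + 247992/V = 292360/(30088038/62413) + 247992/(-43961/498305) = 292360*(62413/30088038) + 247992*(-498305/43961) = 9123532340/15044019 - 123575653560/43961 = -1858673400488858900/661350119259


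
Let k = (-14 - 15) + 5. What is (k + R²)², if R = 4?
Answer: 64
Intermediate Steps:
k = -24 (k = -29 + 5 = -24)
(k + R²)² = (-24 + 4²)² = (-24 + 16)² = (-8)² = 64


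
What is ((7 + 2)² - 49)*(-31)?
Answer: -992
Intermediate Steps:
((7 + 2)² - 49)*(-31) = (9² - 49)*(-31) = (81 - 49)*(-31) = 32*(-31) = -992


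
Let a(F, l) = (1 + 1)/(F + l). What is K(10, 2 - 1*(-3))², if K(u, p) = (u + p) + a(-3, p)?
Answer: 256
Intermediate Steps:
a(F, l) = 2/(F + l)
K(u, p) = p + u + 2/(-3 + p) (K(u, p) = (u + p) + 2/(-3 + p) = (p + u) + 2/(-3 + p) = p + u + 2/(-3 + p))
K(10, 2 - 1*(-3))² = ((2 + (-3 + (2 - 1*(-3)))*((2 - 1*(-3)) + 10))/(-3 + (2 - 1*(-3))))² = ((2 + (-3 + (2 + 3))*((2 + 3) + 10))/(-3 + (2 + 3)))² = ((2 + (-3 + 5)*(5 + 10))/(-3 + 5))² = ((2 + 2*15)/2)² = ((2 + 30)/2)² = ((½)*32)² = 16² = 256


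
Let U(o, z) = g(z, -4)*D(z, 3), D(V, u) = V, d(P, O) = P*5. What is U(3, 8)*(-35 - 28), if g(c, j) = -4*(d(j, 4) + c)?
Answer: -24192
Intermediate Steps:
d(P, O) = 5*P
g(c, j) = -20*j - 4*c (g(c, j) = -4*(5*j + c) = -4*(c + 5*j) = -20*j - 4*c)
U(o, z) = z*(80 - 4*z) (U(o, z) = (-20*(-4) - 4*z)*z = (80 - 4*z)*z = z*(80 - 4*z))
U(3, 8)*(-35 - 28) = (4*8*(20 - 1*8))*(-35 - 28) = (4*8*(20 - 8))*(-63) = (4*8*12)*(-63) = 384*(-63) = -24192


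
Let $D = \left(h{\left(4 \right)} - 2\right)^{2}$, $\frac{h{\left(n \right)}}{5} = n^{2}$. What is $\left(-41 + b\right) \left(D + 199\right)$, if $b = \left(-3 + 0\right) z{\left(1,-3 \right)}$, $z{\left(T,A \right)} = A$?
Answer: $-201056$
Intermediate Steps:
$h{\left(n \right)} = 5 n^{2}$
$D = 6084$ ($D = \left(5 \cdot 4^{2} - 2\right)^{2} = \left(5 \cdot 16 - 2\right)^{2} = \left(80 - 2\right)^{2} = 78^{2} = 6084$)
$b = 9$ ($b = \left(-3 + 0\right) \left(-3\right) = \left(-3\right) \left(-3\right) = 9$)
$\left(-41 + b\right) \left(D + 199\right) = \left(-41 + 9\right) \left(6084 + 199\right) = \left(-32\right) 6283 = -201056$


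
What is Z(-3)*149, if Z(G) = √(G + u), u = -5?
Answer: 298*I*√2 ≈ 421.44*I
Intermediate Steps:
Z(G) = √(-5 + G) (Z(G) = √(G - 5) = √(-5 + G))
Z(-3)*149 = √(-5 - 3)*149 = √(-8)*149 = (2*I*√2)*149 = 298*I*√2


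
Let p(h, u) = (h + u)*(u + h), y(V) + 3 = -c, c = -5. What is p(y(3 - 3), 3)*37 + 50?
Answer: 975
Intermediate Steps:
y(V) = 2 (y(V) = -3 - 1*(-5) = -3 + 5 = 2)
p(h, u) = (h + u)² (p(h, u) = (h + u)*(h + u) = (h + u)²)
p(y(3 - 3), 3)*37 + 50 = (2 + 3)²*37 + 50 = 5²*37 + 50 = 25*37 + 50 = 925 + 50 = 975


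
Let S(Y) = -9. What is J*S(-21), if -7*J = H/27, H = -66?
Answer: -22/7 ≈ -3.1429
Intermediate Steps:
J = 22/63 (J = -(-66)/(7*27) = -⅐*(-22/9) = 22/63 ≈ 0.34921)
J*S(-21) = (22/63)*(-9) = -22/7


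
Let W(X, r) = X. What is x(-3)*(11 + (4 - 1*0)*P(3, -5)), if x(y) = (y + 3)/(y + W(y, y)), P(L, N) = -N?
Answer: 0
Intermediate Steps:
x(y) = (3 + y)/(2*y) (x(y) = (y + 3)/(y + y) = (3 + y)/((2*y)) = (3 + y)*(1/(2*y)) = (3 + y)/(2*y))
x(-3)*(11 + (4 - 1*0)*P(3, -5)) = ((½)*(3 - 3)/(-3))*(11 + (4 - 1*0)*(-1*(-5))) = ((½)*(-⅓)*0)*(11 + (4 + 0)*5) = 0*(11 + 4*5) = 0*(11 + 20) = 0*31 = 0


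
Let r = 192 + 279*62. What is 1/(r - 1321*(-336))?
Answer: 1/461346 ≈ 2.1676e-6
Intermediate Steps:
r = 17490 (r = 192 + 17298 = 17490)
1/(r - 1321*(-336)) = 1/(17490 - 1321*(-336)) = 1/(17490 + 443856) = 1/461346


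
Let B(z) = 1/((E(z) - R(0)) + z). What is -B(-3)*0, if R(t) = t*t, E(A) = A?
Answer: 0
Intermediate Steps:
R(t) = t²
B(z) = 1/(2*z) (B(z) = 1/((z - 1*0²) + z) = 1/((z - 1*0) + z) = 1/((z + 0) + z) = 1/(z + z) = 1/(2*z))
-B(-3)*0 = -1/(2*(-3))*0 = -(-1)/(2*3)*0 = -1*(-⅙)*0 = (⅙)*0 = 0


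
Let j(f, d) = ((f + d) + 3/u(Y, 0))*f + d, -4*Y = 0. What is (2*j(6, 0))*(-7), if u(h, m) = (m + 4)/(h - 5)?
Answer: -189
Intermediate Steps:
Y = 0 (Y = -¼*0 = 0)
u(h, m) = (4 + m)/(-5 + h)
j(f, d) = d + f*(-15/4 + d + f) (j(f, d) = ((f + d) + 3/(((4 + 0)/(-5 + 0))))*f + d = ((d + f) + 3/((4/(-5))))*f + d = ((d + f) + 3/((-⅕*4)))*f + d = ((d + f) + 3/(-⅘))*f + d = ((d + f) + 3*(-5/4))*f + d = ((d + f) - 15/4)*f + d = (-15/4 + d + f)*f + d = f*(-15/4 + d + f) + d = d + f*(-15/4 + d + f))
(2*j(6, 0))*(-7) = (2*(0 + 6² - 15/4*6 + 0*6))*(-7) = (2*(0 + 36 - 45/2 + 0))*(-7) = (2*(27/2))*(-7) = 27*(-7) = -189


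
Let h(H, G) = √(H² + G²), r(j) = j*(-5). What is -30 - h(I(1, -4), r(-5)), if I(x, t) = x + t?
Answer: -30 - √634 ≈ -55.179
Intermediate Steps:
r(j) = -5*j
I(x, t) = t + x
h(H, G) = √(G² + H²)
-30 - h(I(1, -4), r(-5)) = -30 - √((-5*(-5))² + (-4 + 1)²) = -30 - √(25² + (-3)²) = -30 - √(625 + 9) = -30 - √634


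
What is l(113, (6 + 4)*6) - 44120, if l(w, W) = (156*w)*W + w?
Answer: 1013673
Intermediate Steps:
l(w, W) = w + 156*W*w (l(w, W) = 156*W*w + w = w + 156*W*w)
l(113, (6 + 4)*6) - 44120 = 113*(1 + 156*((6 + 4)*6)) - 44120 = 113*(1 + 156*(10*6)) - 44120 = 113*(1 + 156*60) - 44120 = 113*(1 + 9360) - 44120 = 113*9361 - 44120 = 1057793 - 44120 = 1013673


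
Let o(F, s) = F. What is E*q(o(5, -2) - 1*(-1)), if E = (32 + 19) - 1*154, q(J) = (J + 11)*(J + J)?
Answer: -21012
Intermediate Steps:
q(J) = 2*J*(11 + J) (q(J) = (11 + J)*(2*J) = 2*J*(11 + J))
E = -103 (E = 51 - 154 = -103)
E*q(o(5, -2) - 1*(-1)) = -206*(5 - 1*(-1))*(11 + (5 - 1*(-1))) = -206*(5 + 1)*(11 + (5 + 1)) = -206*6*(11 + 6) = -206*6*17 = -103*204 = -21012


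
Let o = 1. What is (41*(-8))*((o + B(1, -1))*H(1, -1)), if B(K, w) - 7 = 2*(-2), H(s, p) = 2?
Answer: -2624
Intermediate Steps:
B(K, w) = 3 (B(K, w) = 7 + 2*(-2) = 7 - 4 = 3)
(41*(-8))*((o + B(1, -1))*H(1, -1)) = (41*(-8))*((1 + 3)*2) = -1312*2 = -328*8 = -2624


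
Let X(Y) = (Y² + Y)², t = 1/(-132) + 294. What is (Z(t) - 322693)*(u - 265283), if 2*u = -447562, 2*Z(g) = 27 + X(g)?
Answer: -139581600013526321329685/75898944 ≈ -1.8390e+15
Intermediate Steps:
t = 38807/132 (t = -1/132 + 294 = 38807/132 ≈ 293.99)
X(Y) = (Y + Y²)²
Z(g) = 27/2 + g²*(1 + g)²/2 (Z(g) = (27 + g²*(1 + g)²)/2 = 27/2 + g²*(1 + g)²/2)
u = -223781 (u = (½)*(-447562) = -223781)
(Z(t) - 322693)*(u - 265283) = ((27/2 + (38807/132)²*(1 + 38807/132)²/2) - 322693)*(-223781 - 265283) = ((27/2 + (½)*(1505983249/17424)*(38939/132)²) - 322693)*(-489064) = ((27/2 + (½)*(1505983249/17424)*(1516245721/17424)) - 322693)*(-489064) = ((27/2 + 2283440657193927529/607191552) - 322693)*(-489064) = (2283440665391013481/607191552 - 322693)*(-489064) = (2283244728927523945/607191552)*(-489064) = -139581600013526321329685/75898944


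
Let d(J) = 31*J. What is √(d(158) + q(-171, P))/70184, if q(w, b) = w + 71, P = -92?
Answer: √4798/70184 ≈ 0.00098694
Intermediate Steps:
q(w, b) = 71 + w
√(d(158) + q(-171, P))/70184 = √(31*158 + (71 - 171))/70184 = √(4898 - 100)*(1/70184) = √4798*(1/70184) = √4798/70184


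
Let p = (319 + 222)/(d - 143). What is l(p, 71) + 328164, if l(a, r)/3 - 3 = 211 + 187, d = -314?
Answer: 329367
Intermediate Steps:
p = -541/457 (p = (319 + 222)/(-314 - 143) = 541/(-457) = 541*(-1/457) = -541/457 ≈ -1.1838)
l(a, r) = 1203 (l(a, r) = 9 + 3*(211 + 187) = 9 + 3*398 = 9 + 1194 = 1203)
l(p, 71) + 328164 = 1203 + 328164 = 329367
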